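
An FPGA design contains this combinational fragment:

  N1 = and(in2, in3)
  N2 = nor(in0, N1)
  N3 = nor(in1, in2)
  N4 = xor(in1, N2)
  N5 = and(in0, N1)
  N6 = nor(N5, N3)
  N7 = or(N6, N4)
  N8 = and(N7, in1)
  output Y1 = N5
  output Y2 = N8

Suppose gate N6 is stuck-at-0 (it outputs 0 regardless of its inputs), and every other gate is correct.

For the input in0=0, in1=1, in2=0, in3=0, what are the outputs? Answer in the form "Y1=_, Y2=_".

Y1=0, Y2=0

Propagate with N6 forced: N1=0, N2=1, N3=0, N4=0, N5=0, N6=0 [stuck-at-0], N7=0, N8=0.
So the outputs are Y1=0, Y2=0. (Without the fault they would be Y1=0, Y2=1.)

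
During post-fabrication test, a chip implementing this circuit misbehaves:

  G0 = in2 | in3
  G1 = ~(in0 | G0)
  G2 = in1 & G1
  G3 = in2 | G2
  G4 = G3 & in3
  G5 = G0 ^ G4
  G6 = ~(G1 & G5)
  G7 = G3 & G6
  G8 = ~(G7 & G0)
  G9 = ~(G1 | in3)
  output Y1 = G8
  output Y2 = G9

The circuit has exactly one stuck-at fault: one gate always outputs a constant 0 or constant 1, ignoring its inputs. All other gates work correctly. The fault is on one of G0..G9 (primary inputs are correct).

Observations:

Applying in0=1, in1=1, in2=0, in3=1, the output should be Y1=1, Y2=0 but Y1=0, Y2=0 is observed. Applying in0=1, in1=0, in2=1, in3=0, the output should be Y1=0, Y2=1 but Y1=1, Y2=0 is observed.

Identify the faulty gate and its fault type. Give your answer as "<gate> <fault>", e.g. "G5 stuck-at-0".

Fault-free values for test 1 (in0=1, in1=1, in2=0, in3=1): G0=1, G1=0, G2=0, G3=0, G4=0, G5=1, G6=1, G7=0, G8=1, G9=0, giving Y1=1, Y2=0. Observed Y1=0, Y2=0.
Test 1: faults giving observed Y1=0, Y2=0 are {G1 stuck-at-1, G2 stuck-at-1, G3 stuck-at-1, G7 stuck-at-1, G8 stuck-at-0}.
Test 2 (in0=1, in1=0, in2=1, in3=0): fault-free G0=1, G1=0, G2=0, G3=1, G4=0, G5=1, G6=1, G7=1, G8=0, G9=1 → Y1=0, Y2=1; observed Y1=1, Y2=0. Eliminates G2 stuck-at-1, G3 stuck-at-1, G7 stuck-at-1, G8 stuck-at-0.
Only G1 stuck-at-1 is consistent with every test.

G1 stuck-at-1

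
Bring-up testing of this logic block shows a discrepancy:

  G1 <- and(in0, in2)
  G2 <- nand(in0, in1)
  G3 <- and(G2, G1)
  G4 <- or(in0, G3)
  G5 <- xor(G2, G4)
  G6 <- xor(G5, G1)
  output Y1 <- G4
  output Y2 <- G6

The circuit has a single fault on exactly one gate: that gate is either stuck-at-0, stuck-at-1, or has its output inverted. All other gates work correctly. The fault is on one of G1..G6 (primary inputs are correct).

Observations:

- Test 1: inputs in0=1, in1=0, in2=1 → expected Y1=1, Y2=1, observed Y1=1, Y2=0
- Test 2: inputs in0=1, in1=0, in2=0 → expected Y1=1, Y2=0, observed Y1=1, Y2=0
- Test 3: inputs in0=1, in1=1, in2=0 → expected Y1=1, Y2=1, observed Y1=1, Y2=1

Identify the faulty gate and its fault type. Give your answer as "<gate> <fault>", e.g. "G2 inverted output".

G1 stuck-at-0

Fault-free values for test 1 (in0=1, in1=0, in2=1): G1=1, G2=1, G3=1, G4=1, G5=0, G6=1, giving Y1=1, Y2=1. Observed Y1=1, Y2=0.
Test 1: faults giving observed Y1=1, Y2=0 are {G1 stuck-at-0, G1 inverted output, G2 stuck-at-0, G2 inverted output, G5 stuck-at-1, G5 inverted output, G6 stuck-at-0, G6 inverted output}.
Test 2 (in0=1, in1=0, in2=0): fault-free G1=0, G2=1, G3=0, G4=1, G5=0, G6=0 → Y1=1, Y2=0; observed Y1=1, Y2=0. Eliminates G1 inverted output, G2 stuck-at-0, G2 inverted output, G5 stuck-at-1, G5 inverted output, G6 inverted output.
Test 3 (in0=1, in1=1, in2=0): fault-free G1=0, G2=0, G3=0, G4=1, G5=1, G6=1 → Y1=1, Y2=1; observed Y1=1, Y2=1. Eliminates G6 stuck-at-0.
Only G1 stuck-at-0 is consistent with every test.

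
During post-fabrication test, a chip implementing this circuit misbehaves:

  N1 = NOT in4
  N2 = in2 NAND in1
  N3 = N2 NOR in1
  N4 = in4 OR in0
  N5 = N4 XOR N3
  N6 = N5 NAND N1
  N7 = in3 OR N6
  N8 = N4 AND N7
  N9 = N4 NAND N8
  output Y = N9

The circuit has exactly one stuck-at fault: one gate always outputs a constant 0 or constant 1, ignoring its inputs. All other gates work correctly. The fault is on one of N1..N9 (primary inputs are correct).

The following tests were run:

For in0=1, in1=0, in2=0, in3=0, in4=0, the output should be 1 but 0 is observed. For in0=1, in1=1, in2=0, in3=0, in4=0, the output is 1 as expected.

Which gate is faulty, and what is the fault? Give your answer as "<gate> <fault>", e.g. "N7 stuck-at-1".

N2 stuck-at-0

Fault-free values for test 1 (in0=1, in1=0, in2=0, in3=0, in4=0): N1=1, N2=1, N3=0, N4=1, N5=1, N6=0, N7=0, N8=0, N9=1, giving Y=1. Observed 0.
Test 1: faults giving observed 0 are {N1 stuck-at-0, N2 stuck-at-0, N3 stuck-at-1, N5 stuck-at-0, N6 stuck-at-1, N7 stuck-at-1, N8 stuck-at-1, N9 stuck-at-0}.
Test 2 (in0=1, in1=1, in2=0, in3=0, in4=0): fault-free N1=1, N2=1, N3=0, N4=1, N5=1, N6=0, N7=0, N8=0, N9=1 → 1; observed 1. Eliminates N1 stuck-at-0, N3 stuck-at-1, N5 stuck-at-0, N6 stuck-at-1, N7 stuck-at-1, N8 stuck-at-1, N9 stuck-at-0.
Only N2 stuck-at-0 is consistent with every test.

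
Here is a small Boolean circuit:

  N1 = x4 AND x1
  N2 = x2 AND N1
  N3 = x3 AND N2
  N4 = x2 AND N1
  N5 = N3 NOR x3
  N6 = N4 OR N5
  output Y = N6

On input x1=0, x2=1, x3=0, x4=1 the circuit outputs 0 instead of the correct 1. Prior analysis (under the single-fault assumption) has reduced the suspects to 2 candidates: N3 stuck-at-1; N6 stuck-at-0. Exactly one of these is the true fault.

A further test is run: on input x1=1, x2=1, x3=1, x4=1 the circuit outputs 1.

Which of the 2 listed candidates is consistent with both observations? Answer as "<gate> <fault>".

N3 stuck-at-1

Evaluate each candidate on input x1=1, x2=1, x3=1, x4=1:
  N3 stuck-at-1: N1=1, N2=1, N3=1 [stuck-at-1], N4=1, N5=0, N6=1 → 1 — matches
  N6 stuck-at-0: N1=1, N2=1, N3=1, N4=1, N5=0, N6=0 [stuck-at-0] → 0 — eliminated
Only N3 stuck-at-1 reproduces the observed 1.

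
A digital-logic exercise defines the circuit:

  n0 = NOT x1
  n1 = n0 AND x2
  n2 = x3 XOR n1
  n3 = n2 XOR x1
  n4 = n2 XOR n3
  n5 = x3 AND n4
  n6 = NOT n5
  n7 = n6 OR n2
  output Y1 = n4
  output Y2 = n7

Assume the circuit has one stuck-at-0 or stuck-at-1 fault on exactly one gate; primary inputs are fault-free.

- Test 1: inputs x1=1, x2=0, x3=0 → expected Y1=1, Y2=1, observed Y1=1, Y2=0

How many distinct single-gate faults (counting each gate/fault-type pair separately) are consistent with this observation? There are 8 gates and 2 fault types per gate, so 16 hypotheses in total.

Fault-free: n0=0, n1=0, n2=0, n3=1, n4=1, n5=0, n6=1, n7=1 → Y1=1, Y2=1. Observed Y1=1, Y2=0.
  n0: none of the 2 fault types match ✗
  n1: none of the 2 fault types match ✗
  n2: none of the 2 fault types match ✗
  n3: none of the 2 fault types match ✗
  n4: none of the 2 fault types match ✗
  n5: stuck-at-1 ✓; others ✗
  n6: stuck-at-0 ✓; others ✗
  n7: stuck-at-0 ✓; others ✗
Consistent faults: {n5 stuck-at-1, n6 stuck-at-0, n7 stuck-at-0} — 3 in all.

3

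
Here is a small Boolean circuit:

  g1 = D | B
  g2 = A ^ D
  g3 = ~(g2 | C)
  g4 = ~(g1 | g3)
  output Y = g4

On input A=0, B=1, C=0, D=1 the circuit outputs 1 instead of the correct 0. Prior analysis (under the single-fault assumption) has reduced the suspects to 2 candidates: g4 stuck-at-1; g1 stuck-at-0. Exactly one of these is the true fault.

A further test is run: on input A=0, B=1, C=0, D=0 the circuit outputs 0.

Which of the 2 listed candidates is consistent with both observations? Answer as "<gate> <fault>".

g1 stuck-at-0

Evaluate each candidate on input A=0, B=1, C=0, D=0:
  g4 stuck-at-1: g1=1, g2=0, g3=1, g4=1 [stuck-at-1] → 1 — eliminated
  g1 stuck-at-0: g1=0 [stuck-at-0], g2=0, g3=1, g4=0 → 0 — matches
Only g1 stuck-at-0 reproduces the observed 0.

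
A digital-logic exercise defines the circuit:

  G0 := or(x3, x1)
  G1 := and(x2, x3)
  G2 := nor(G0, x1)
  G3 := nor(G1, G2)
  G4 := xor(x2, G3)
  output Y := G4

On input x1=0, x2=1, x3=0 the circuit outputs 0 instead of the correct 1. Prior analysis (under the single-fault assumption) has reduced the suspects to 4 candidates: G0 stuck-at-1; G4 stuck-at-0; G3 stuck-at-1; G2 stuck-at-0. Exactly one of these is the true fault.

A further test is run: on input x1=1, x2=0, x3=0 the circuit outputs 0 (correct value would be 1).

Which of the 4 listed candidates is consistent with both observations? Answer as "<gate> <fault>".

G4 stuck-at-0

Evaluate each candidate on input x1=1, x2=0, x3=0:
  G0 stuck-at-1: G0=1 [stuck-at-1], G1=0, G2=0, G3=1, G4=1 → 1 — eliminated
  G4 stuck-at-0: G0=1, G1=0, G2=0, G3=1, G4=0 [stuck-at-0] → 0 — matches
  G3 stuck-at-1: G0=1, G1=0, G2=0, G3=1 [stuck-at-1], G4=1 → 1 — eliminated
  G2 stuck-at-0: G0=1, G1=0, G2=0 [stuck-at-0], G3=1, G4=1 → 1 — eliminated
Only G4 stuck-at-0 reproduces the observed 0.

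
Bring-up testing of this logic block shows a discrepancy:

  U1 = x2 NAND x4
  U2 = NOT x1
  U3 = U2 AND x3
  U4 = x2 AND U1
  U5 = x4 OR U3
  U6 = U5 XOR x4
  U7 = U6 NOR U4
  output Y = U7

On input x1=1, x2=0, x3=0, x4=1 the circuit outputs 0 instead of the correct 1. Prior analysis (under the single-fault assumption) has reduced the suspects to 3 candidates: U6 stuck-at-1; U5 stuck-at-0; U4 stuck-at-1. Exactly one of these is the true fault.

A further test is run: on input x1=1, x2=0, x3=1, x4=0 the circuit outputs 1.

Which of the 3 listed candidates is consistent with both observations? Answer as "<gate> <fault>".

Evaluate each candidate on input x1=1, x2=0, x3=1, x4=0:
  U6 stuck-at-1: U1=1, U2=0, U3=0, U4=0, U5=0, U6=1 [stuck-at-1], U7=0 → 0 — eliminated
  U5 stuck-at-0: U1=1, U2=0, U3=0, U4=0, U5=0 [stuck-at-0], U6=0, U7=1 → 1 — matches
  U4 stuck-at-1: U1=1, U2=0, U3=0, U4=1 [stuck-at-1], U5=0, U6=0, U7=0 → 0 — eliminated
Only U5 stuck-at-0 reproduces the observed 1.

U5 stuck-at-0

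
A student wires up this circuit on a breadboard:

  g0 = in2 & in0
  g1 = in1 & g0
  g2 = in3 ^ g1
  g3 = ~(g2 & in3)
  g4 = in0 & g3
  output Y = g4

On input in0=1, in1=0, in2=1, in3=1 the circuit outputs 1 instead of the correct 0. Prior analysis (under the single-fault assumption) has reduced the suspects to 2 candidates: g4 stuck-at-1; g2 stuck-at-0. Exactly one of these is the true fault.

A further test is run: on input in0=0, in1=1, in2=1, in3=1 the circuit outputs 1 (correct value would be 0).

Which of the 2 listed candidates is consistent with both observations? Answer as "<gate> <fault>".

g4 stuck-at-1

Evaluate each candidate on input in0=0, in1=1, in2=1, in3=1:
  g4 stuck-at-1: g0=0, g1=0, g2=1, g3=0, g4=1 [stuck-at-1] → 1 — matches
  g2 stuck-at-0: g0=0, g1=0, g2=0 [stuck-at-0], g3=1, g4=0 → 0 — eliminated
Only g4 stuck-at-1 reproduces the observed 1.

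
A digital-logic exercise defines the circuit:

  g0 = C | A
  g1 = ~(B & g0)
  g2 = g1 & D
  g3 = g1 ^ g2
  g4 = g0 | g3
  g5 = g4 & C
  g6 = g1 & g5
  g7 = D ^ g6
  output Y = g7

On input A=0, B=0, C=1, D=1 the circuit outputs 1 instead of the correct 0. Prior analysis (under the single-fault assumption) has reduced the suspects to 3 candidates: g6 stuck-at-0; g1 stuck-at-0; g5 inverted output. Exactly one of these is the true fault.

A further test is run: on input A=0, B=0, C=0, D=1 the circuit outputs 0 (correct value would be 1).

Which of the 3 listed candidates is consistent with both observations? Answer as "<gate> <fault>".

g5 inverted output

Evaluate each candidate on input A=0, B=0, C=0, D=1:
  g6 stuck-at-0: g0=0, g1=1, g2=1, g3=0, g4=0, g5=0, g6=0 [stuck-at-0], g7=1 → 1 — eliminated
  g1 stuck-at-0: g0=0, g1=0 [stuck-at-0], g2=0, g3=0, g4=0, g5=0, g6=0, g7=1 → 1 — eliminated
  g5 inverted output: g0=0, g1=1, g2=1, g3=0, g4=0, g5=1 [inverted output], g6=1, g7=0 → 0 — matches
Only g5 inverted output reproduces the observed 0.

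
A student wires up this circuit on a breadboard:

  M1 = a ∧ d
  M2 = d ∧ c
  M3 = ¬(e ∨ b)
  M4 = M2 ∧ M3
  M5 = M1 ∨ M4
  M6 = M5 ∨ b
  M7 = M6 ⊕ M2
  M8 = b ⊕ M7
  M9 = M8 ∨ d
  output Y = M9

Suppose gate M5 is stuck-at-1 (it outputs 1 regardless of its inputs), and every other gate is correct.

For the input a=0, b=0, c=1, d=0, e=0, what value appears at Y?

Propagate with M5 forced: M1=0, M2=0, M3=1, M4=0, M5=1 [stuck-at-1], M6=1, M7=1, M8=1, M9=1.
So Y = 1. (Without the fault it would be 0.)

1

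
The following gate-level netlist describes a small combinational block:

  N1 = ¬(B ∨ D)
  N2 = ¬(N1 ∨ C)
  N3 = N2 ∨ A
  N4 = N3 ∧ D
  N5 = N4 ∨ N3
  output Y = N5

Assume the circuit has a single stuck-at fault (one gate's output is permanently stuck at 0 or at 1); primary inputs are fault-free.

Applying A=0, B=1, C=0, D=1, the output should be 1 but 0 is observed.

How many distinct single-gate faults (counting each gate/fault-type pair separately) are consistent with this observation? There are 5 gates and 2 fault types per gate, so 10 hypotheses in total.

Fault-free: N1=0, N2=1, N3=1, N4=1, N5=1 → 1. Observed 0.
  N1 stuck-at-0: output 1 ✗
  N1 stuck-at-1: output 0 ✓
  N2 stuck-at-0: output 0 ✓
  N2 stuck-at-1: output 1 ✗
  N3 stuck-at-0: output 0 ✓
  N3 stuck-at-1: output 1 ✗
  N4 stuck-at-0: output 1 ✗
  N4 stuck-at-1: output 1 ✗
  N5 stuck-at-0: output 0 ✓
  N5 stuck-at-1: output 1 ✗
Consistent faults: {N1 stuck-at-1, N2 stuck-at-0, N3 stuck-at-0, N5 stuck-at-0} — 4 in all.

4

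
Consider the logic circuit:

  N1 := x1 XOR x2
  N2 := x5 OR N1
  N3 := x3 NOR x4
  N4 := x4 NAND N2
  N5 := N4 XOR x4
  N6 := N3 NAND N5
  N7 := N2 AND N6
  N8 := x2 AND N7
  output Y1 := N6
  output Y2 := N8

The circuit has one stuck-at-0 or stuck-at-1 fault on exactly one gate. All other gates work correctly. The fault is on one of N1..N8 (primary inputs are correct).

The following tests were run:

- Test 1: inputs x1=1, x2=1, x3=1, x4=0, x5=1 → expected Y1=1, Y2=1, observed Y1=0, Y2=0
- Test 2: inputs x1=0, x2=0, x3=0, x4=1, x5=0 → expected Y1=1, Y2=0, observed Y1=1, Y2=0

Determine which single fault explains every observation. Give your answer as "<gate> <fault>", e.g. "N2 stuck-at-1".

Fault-free values for test 1 (x1=1, x2=1, x3=1, x4=0, x5=1): N1=0, N2=1, N3=0, N4=1, N5=1, N6=1, N7=1, N8=1, giving Y1=1, Y2=1. Observed Y1=0, Y2=0.
Test 1: faults giving observed Y1=0, Y2=0 are {N3 stuck-at-1, N6 stuck-at-0}.
Test 2 (x1=0, x2=0, x3=0, x4=1, x5=0): fault-free N1=0, N2=0, N3=0, N4=1, N5=0, N6=1, N7=0, N8=0 → Y1=1, Y2=0; observed Y1=1, Y2=0. Eliminates N6 stuck-at-0.
Only N3 stuck-at-1 is consistent with every test.

N3 stuck-at-1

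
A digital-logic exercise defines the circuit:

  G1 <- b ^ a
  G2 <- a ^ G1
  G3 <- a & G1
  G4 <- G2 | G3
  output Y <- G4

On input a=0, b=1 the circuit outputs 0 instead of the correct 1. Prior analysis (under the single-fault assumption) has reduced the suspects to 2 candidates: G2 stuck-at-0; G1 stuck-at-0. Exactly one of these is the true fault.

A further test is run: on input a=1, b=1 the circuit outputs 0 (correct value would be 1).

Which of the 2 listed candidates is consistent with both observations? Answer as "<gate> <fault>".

G2 stuck-at-0

Evaluate each candidate on input a=1, b=1:
  G2 stuck-at-0: G1=0, G2=0 [stuck-at-0], G3=0, G4=0 → 0 — matches
  G1 stuck-at-0: G1=0 [stuck-at-0], G2=1, G3=0, G4=1 → 1 — eliminated
Only G2 stuck-at-0 reproduces the observed 0.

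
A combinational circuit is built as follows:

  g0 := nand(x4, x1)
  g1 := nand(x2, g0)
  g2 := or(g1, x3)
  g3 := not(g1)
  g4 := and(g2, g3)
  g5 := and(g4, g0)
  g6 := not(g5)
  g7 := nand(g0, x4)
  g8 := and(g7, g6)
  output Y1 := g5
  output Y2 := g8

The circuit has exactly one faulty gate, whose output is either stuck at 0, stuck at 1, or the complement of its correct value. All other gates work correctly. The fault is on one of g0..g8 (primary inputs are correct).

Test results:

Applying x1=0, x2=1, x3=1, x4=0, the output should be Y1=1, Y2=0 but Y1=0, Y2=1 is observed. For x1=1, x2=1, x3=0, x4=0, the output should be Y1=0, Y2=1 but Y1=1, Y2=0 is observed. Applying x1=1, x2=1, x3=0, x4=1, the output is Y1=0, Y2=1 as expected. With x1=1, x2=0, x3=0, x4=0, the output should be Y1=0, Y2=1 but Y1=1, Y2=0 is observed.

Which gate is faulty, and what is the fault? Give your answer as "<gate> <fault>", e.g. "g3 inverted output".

Fault-free values for test 1 (x1=0, x2=1, x3=1, x4=0): g0=1, g1=0, g2=1, g3=1, g4=1, g5=1, g6=0, g7=1, g8=0, giving Y1=1, Y2=0. Observed Y1=0, Y2=1.
Test 1: faults giving observed Y1=0, Y2=1 are {g0 stuck-at-0, g0 inverted output, g1 stuck-at-1, g1 inverted output, g2 stuck-at-0, g2 inverted output, g3 stuck-at-0, g3 inverted output, g4 stuck-at-0, g4 inverted output, g5 stuck-at-0, g5 inverted output}.
Test 2 (x1=1, x2=1, x3=0, x4=0): fault-free g0=1, g1=0, g2=0, g3=1, g4=0, g5=0, g6=1, g7=1, g8=1 → Y1=0, Y2=1; observed Y1=1, Y2=0. Eliminates g0 stuck-at-0, g0 inverted output, g1 stuck-at-1, g1 inverted output, g2 stuck-at-0, g3 stuck-at-0, g3 inverted output, g4 stuck-at-0, g5 stuck-at-0.
Test 3 (x1=1, x2=1, x3=0, x4=1): fault-free g0=0, g1=1, g2=1, g3=0, g4=0, g5=0, g6=1, g7=1, g8=1 → Y1=0, Y2=1; observed Y1=0, Y2=1. Eliminates g5 inverted output.
Test 4 (x1=1, x2=0, x3=0, x4=0): fault-free g0=1, g1=1, g2=1, g3=0, g4=0, g5=0, g6=1, g7=1, g8=1 → Y1=0, Y2=1; observed Y1=1, Y2=0. Eliminates g2 inverted output.
Only g4 inverted output is consistent with every test.

g4 inverted output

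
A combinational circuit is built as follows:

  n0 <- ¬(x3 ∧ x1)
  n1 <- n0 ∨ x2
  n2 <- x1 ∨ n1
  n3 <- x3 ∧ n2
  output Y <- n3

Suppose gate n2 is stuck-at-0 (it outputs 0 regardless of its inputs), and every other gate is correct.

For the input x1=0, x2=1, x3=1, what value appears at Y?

Propagate with n2 forced: n0=1, n1=1, n2=0 [stuck-at-0], n3=0.
So Y = 0. (Without the fault it would be 1.)

0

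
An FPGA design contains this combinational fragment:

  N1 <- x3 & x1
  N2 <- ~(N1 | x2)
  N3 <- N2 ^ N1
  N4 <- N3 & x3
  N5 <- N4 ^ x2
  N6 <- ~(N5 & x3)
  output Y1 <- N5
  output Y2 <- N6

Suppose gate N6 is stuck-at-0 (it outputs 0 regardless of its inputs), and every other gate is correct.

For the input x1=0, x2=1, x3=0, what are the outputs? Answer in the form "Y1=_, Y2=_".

Propagate with N6 forced: N1=0, N2=0, N3=0, N4=0, N5=1, N6=0 [stuck-at-0].
So the outputs are Y1=1, Y2=0. (Without the fault they would be Y1=1, Y2=1.)

Y1=1, Y2=0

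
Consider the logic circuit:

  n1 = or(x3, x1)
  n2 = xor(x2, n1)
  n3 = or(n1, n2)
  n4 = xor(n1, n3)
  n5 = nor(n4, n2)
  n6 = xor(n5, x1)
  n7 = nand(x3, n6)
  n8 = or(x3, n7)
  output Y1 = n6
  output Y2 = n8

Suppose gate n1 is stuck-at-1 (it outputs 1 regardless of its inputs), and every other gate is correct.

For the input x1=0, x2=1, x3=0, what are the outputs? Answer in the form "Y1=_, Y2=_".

Y1=1, Y2=1

Propagate with n1 forced: n1=1 [stuck-at-1], n2=0, n3=1, n4=0, n5=1, n6=1, n7=1, n8=1.
So the outputs are Y1=1, Y2=1. (Without the fault they would be Y1=0, Y2=1.)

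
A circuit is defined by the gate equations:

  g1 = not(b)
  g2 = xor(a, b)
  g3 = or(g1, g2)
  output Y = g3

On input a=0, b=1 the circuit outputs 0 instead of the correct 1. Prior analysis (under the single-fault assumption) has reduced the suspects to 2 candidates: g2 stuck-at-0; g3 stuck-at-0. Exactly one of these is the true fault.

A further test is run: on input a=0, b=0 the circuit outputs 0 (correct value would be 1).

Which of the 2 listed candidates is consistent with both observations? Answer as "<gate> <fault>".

g3 stuck-at-0

Evaluate each candidate on input a=0, b=0:
  g2 stuck-at-0: g1=1, g2=0 [stuck-at-0], g3=1 → 1 — eliminated
  g3 stuck-at-0: g1=1, g2=0, g3=0 [stuck-at-0] → 0 — matches
Only g3 stuck-at-0 reproduces the observed 0.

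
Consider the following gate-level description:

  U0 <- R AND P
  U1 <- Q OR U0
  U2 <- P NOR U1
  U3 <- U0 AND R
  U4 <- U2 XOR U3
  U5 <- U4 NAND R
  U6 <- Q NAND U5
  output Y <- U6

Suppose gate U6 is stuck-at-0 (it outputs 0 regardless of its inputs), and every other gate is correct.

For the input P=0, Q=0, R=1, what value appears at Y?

Propagate with U6 forced: U0=0, U1=0, U2=1, U3=0, U4=1, U5=0, U6=0 [stuck-at-0].
So Y = 0. (Without the fault it would be 1.)

0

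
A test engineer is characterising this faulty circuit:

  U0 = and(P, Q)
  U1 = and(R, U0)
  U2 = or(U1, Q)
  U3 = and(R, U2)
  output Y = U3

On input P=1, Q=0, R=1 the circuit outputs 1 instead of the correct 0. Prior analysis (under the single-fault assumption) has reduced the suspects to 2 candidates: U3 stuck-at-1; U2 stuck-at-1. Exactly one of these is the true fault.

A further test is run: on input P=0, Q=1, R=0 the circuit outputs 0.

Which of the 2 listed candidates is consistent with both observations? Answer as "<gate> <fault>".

U2 stuck-at-1

Evaluate each candidate on input P=0, Q=1, R=0:
  U3 stuck-at-1: U0=0, U1=0, U2=1, U3=1 [stuck-at-1] → 1 — eliminated
  U2 stuck-at-1: U0=0, U1=0, U2=1 [stuck-at-1], U3=0 → 0 — matches
Only U2 stuck-at-1 reproduces the observed 0.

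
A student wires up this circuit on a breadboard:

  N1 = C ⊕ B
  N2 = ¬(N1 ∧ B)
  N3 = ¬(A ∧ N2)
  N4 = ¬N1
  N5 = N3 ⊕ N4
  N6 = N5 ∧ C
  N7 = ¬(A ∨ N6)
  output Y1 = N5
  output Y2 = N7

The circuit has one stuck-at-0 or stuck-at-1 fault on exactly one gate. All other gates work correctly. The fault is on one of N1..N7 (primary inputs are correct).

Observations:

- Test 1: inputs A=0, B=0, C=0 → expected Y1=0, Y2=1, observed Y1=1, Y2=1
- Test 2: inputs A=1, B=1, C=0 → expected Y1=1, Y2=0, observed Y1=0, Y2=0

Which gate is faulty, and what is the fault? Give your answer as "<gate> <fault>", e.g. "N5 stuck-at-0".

N3 stuck-at-0

Fault-free values for test 1 (A=0, B=0, C=0): N1=0, N2=1, N3=1, N4=1, N5=0, N6=0, N7=1, giving Y1=0, Y2=1. Observed Y1=1, Y2=1.
Test 1: faults giving observed Y1=1, Y2=1 are {N1 stuck-at-1, N3 stuck-at-0, N4 stuck-at-0, N5 stuck-at-1}.
Test 2 (A=1, B=1, C=0): fault-free N1=1, N2=0, N3=1, N4=0, N5=1, N6=0, N7=0 → Y1=1, Y2=0; observed Y1=0, Y2=0. Eliminates N1 stuck-at-1, N4 stuck-at-0, N5 stuck-at-1.
Only N3 stuck-at-0 is consistent with every test.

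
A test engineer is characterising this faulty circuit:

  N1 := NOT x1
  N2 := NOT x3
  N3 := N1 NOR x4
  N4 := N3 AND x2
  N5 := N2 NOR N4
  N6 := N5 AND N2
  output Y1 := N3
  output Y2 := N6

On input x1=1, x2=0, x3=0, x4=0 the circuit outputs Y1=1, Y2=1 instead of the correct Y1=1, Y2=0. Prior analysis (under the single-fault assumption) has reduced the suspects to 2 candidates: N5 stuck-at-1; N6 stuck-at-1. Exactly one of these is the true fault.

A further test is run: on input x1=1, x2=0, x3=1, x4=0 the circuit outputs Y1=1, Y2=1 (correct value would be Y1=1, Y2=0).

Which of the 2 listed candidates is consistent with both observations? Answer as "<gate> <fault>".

Evaluate each candidate on input x1=1, x2=0, x3=1, x4=0:
  N5 stuck-at-1: N1=0, N2=0, N3=1, N4=0, N5=1 [stuck-at-1], N6=0 → Y1=1, Y2=0 — eliminated
  N6 stuck-at-1: N1=0, N2=0, N3=1, N4=0, N5=1, N6=1 [stuck-at-1] → Y1=1, Y2=1 — matches
Only N6 stuck-at-1 reproduces the observed Y1=1, Y2=1.

N6 stuck-at-1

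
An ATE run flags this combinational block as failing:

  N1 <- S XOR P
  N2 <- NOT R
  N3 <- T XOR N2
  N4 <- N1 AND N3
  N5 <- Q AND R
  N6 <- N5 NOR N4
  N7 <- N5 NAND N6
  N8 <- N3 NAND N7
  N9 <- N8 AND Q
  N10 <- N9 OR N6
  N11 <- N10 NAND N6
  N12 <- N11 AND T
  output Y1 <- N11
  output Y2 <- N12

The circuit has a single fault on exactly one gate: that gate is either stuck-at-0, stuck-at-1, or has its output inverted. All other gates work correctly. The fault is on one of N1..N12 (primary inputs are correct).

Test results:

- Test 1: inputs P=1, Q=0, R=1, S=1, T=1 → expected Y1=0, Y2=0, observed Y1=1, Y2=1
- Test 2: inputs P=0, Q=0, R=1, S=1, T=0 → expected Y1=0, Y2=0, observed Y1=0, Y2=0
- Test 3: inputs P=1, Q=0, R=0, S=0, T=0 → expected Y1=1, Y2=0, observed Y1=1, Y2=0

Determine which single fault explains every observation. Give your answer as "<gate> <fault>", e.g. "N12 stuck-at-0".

N1 stuck-at-1

Fault-free values for test 1 (P=1, Q=0, R=1, S=1, T=1): N1=0, N2=0, N3=1, N4=0, N5=0, N6=1, N7=1, N8=0, N9=0, N10=1, N11=0, N12=0, giving Y1=0, Y2=0. Observed Y1=1, Y2=1.
Test 1: faults giving observed Y1=1, Y2=1 are {N1 stuck-at-1, N1 inverted output, N4 stuck-at-1, N4 inverted output, N5 stuck-at-1, N5 inverted output, N6 stuck-at-0, N6 inverted output, N10 stuck-at-0, N10 inverted output, N11 stuck-at-1, N11 inverted output}.
Test 2 (P=0, Q=0, R=1, S=1, T=0): fault-free N1=1, N2=0, N3=0, N4=0, N5=0, N6=1, N7=1, N8=1, N9=0, N10=1, N11=0, N12=0 → Y1=0, Y2=0; observed Y1=0, Y2=0. Eliminates N4 stuck-at-1, N4 inverted output, N5 stuck-at-1, N5 inverted output, N6 stuck-at-0, N6 inverted output, N10 stuck-at-0, N10 inverted output, N11 stuck-at-1, N11 inverted output.
Test 3 (P=1, Q=0, R=0, S=0, T=0): fault-free N1=1, N2=1, N3=1, N4=1, N5=0, N6=0, N7=1, N8=0, N9=0, N10=0, N11=1, N12=0 → Y1=1, Y2=0; observed Y1=1, Y2=0. Eliminates N1 inverted output.
Only N1 stuck-at-1 is consistent with every test.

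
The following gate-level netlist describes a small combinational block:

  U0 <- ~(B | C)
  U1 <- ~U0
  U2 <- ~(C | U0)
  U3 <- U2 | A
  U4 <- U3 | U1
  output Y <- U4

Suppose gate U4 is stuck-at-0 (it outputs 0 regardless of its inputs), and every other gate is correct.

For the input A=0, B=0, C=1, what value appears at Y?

Propagate with U4 forced: U0=0, U1=1, U2=0, U3=0, U4=0 [stuck-at-0].
So Y = 0. (Without the fault it would be 1.)

0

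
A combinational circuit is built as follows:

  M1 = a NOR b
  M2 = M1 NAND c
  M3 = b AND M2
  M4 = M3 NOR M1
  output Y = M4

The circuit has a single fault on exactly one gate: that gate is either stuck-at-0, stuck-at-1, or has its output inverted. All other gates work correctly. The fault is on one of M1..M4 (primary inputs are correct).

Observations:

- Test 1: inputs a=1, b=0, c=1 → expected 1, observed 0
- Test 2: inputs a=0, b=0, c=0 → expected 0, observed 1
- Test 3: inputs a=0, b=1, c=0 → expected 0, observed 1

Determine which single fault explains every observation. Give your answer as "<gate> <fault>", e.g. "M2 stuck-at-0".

Fault-free values for test 1 (a=1, b=0, c=1): M1=0, M2=1, M3=0, M4=1, giving Y=1. Observed 0.
Test 1: faults giving observed 0 are {M1 stuck-at-1, M1 inverted output, M3 stuck-at-1, M3 inverted output, M4 stuck-at-0, M4 inverted output}.
Test 2 (a=0, b=0, c=0): fault-free M1=1, M2=1, M3=0, M4=0 → 0; observed 1. Eliminates M1 stuck-at-1, M3 stuck-at-1, M3 inverted output, M4 stuck-at-0.
Test 3 (a=0, b=1, c=0): fault-free M1=0, M2=1, M3=1, M4=0 → 0; observed 1. Eliminates M1 inverted output.
Only M4 inverted output is consistent with every test.

M4 inverted output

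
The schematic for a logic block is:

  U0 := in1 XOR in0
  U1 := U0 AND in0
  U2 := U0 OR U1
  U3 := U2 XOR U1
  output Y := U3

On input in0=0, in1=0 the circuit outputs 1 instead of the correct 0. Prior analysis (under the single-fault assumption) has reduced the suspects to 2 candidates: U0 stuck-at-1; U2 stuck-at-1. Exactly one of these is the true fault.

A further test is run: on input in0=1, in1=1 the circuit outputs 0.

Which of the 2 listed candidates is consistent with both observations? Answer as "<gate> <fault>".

U0 stuck-at-1

Evaluate each candidate on input in0=1, in1=1:
  U0 stuck-at-1: U0=1 [stuck-at-1], U1=1, U2=1, U3=0 → 0 — matches
  U2 stuck-at-1: U0=0, U1=0, U2=1 [stuck-at-1], U3=1 → 1 — eliminated
Only U0 stuck-at-1 reproduces the observed 0.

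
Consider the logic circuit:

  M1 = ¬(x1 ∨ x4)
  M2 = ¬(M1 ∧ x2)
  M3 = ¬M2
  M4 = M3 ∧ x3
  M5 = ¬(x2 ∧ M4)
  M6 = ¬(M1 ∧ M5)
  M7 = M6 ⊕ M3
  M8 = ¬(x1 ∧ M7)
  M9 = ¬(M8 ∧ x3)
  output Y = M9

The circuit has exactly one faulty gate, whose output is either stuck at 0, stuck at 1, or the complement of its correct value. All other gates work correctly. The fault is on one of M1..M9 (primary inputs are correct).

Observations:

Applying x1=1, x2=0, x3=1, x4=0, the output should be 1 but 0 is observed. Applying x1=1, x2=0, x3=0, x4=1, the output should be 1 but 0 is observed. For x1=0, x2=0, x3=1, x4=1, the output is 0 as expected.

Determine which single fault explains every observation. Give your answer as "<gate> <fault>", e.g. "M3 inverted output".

Fault-free values for test 1 (x1=1, x2=0, x3=1, x4=0): M1=0, M2=1, M3=0, M4=0, M5=1, M6=1, M7=1, M8=0, M9=1, giving Y=1. Observed 0.
Test 1: faults giving observed 0 are {M1 stuck-at-1, M1 inverted output, M2 stuck-at-0, M2 inverted output, M3 stuck-at-1, M3 inverted output, M6 stuck-at-0, M6 inverted output, M7 stuck-at-0, M7 inverted output, M8 stuck-at-1, M8 inverted output, M9 stuck-at-0, M9 inverted output}.
Test 2 (x1=1, x2=0, x3=0, x4=1): fault-free M1=0, M2=1, M3=0, M4=0, M5=1, M6=1, M7=1, M8=0, M9=1 → 1; observed 0. Eliminates M1 stuck-at-1, M1 inverted output, M2 stuck-at-0, M2 inverted output, M3 stuck-at-1, M3 inverted output, M6 stuck-at-0, M6 inverted output, M7 stuck-at-0, M7 inverted output, M8 stuck-at-1, M8 inverted output.
Test 3 (x1=0, x2=0, x3=1, x4=1): fault-free M1=0, M2=1, M3=0, M4=0, M5=1, M6=1, M7=1, M8=1, M9=0 → 0; observed 0. Eliminates M9 inverted output.
Only M9 stuck-at-0 is consistent with every test.

M9 stuck-at-0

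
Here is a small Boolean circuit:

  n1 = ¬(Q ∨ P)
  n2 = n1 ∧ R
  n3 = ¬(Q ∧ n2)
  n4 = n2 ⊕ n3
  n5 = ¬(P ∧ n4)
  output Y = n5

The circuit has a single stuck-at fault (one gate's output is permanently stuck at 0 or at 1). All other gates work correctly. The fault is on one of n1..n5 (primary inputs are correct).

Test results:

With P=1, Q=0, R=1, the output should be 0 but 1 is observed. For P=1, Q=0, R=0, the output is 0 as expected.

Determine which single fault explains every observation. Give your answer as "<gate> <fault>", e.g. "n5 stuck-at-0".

Fault-free values for test 1 (P=1, Q=0, R=1): n1=0, n2=0, n3=1, n4=1, n5=0, giving Y=0. Observed 1.
Test 1: faults giving observed 1 are {n1 stuck-at-1, n2 stuck-at-1, n3 stuck-at-0, n4 stuck-at-0, n5 stuck-at-1}.
Test 2 (P=1, Q=0, R=0): fault-free n1=0, n2=0, n3=1, n4=1, n5=0 → 0; observed 0. Eliminates n2 stuck-at-1, n3 stuck-at-0, n4 stuck-at-0, n5 stuck-at-1.
Only n1 stuck-at-1 is consistent with every test.

n1 stuck-at-1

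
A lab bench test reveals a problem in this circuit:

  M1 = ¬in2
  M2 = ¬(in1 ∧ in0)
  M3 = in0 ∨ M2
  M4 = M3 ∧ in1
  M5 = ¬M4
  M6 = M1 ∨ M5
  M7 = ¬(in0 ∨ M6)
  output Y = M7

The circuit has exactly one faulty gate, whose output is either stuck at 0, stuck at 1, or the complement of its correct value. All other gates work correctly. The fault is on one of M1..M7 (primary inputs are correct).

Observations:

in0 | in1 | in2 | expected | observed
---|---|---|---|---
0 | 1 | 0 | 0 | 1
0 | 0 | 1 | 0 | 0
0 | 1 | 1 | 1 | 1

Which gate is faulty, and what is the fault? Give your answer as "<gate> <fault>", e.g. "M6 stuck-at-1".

M1 stuck-at-0

Fault-free values for test 1 (in0=0, in1=1, in2=0): M1=1, M2=1, M3=1, M4=1, M5=0, M6=1, M7=0, giving Y=0. Observed 1.
Test 1: faults giving observed 1 are {M1 stuck-at-0, M1 inverted output, M6 stuck-at-0, M6 inverted output, M7 stuck-at-1, M7 inverted output}.
Test 2 (in0=0, in1=0, in2=1): fault-free M1=0, M2=1, M3=1, M4=0, M5=1, M6=1, M7=0 → 0; observed 0. Eliminates M6 stuck-at-0, M6 inverted output, M7 stuck-at-1, M7 inverted output.
Test 3 (in0=0, in1=1, in2=1): fault-free M1=0, M2=1, M3=1, M4=1, M5=0, M6=0, M7=1 → 1; observed 1. Eliminates M1 inverted output.
Only M1 stuck-at-0 is consistent with every test.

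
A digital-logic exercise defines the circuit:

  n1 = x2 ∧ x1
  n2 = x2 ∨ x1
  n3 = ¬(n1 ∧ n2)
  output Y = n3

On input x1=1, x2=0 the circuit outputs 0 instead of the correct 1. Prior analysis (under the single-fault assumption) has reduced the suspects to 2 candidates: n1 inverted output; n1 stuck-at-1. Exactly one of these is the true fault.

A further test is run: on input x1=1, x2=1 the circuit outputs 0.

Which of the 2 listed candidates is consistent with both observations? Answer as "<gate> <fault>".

Evaluate each candidate on input x1=1, x2=1:
  n1 inverted output: n1=0 [inverted output], n2=1, n3=1 → 1 — eliminated
  n1 stuck-at-1: n1=1 [stuck-at-1], n2=1, n3=0 → 0 — matches
Only n1 stuck-at-1 reproduces the observed 0.

n1 stuck-at-1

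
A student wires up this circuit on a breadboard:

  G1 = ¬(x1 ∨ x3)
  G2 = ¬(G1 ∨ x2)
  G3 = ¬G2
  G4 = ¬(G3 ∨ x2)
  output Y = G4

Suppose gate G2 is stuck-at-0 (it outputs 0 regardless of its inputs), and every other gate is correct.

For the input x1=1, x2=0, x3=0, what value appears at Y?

Propagate with G2 forced: G1=0, G2=0 [stuck-at-0], G3=1, G4=0.
So Y = 0. (Without the fault it would be 1.)

0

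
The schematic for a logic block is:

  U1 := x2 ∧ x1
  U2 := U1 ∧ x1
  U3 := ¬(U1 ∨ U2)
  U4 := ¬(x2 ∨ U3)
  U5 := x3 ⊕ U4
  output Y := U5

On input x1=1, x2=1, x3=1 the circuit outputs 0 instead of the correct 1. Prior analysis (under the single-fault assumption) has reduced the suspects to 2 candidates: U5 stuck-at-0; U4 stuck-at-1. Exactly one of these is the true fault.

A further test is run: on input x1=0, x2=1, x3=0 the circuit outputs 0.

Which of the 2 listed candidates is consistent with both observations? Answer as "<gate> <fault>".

U5 stuck-at-0

Evaluate each candidate on input x1=0, x2=1, x3=0:
  U5 stuck-at-0: U1=0, U2=0, U3=1, U4=0, U5=0 [stuck-at-0] → 0 — matches
  U4 stuck-at-1: U1=0, U2=0, U3=1, U4=1 [stuck-at-1], U5=1 → 1 — eliminated
Only U5 stuck-at-0 reproduces the observed 0.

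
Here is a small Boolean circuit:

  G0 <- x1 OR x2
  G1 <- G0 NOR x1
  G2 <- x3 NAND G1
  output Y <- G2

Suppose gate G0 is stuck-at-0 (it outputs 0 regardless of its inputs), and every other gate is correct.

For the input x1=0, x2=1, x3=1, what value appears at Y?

0

Propagate with G0 forced: G0=0 [stuck-at-0], G1=1, G2=0.
So Y = 0. (Without the fault it would be 1.)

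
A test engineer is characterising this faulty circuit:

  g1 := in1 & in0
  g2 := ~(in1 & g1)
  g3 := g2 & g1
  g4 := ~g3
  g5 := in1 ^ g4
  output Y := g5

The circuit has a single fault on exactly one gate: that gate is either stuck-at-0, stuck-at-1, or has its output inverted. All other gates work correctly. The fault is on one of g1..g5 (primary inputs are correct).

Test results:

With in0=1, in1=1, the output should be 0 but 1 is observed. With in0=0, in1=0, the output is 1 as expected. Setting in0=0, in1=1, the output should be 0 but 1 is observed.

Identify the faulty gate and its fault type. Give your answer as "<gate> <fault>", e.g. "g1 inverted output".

g5 stuck-at-1

Fault-free values for test 1 (in0=1, in1=1): g1=1, g2=0, g3=0, g4=1, g5=0, giving Y=0. Observed 1.
Test 1: faults giving observed 1 are {g2 stuck-at-1, g2 inverted output, g3 stuck-at-1, g3 inverted output, g4 stuck-at-0, g4 inverted output, g5 stuck-at-1, g5 inverted output}.
Test 2 (in0=0, in1=0): fault-free g1=0, g2=1, g3=0, g4=1, g5=1 → 1; observed 1. Eliminates g3 stuck-at-1, g3 inverted output, g4 stuck-at-0, g4 inverted output, g5 inverted output.
Test 3 (in0=0, in1=1): fault-free g1=0, g2=1, g3=0, g4=1, g5=0 → 0; observed 1. Eliminates g2 stuck-at-1, g2 inverted output.
Only g5 stuck-at-1 is consistent with every test.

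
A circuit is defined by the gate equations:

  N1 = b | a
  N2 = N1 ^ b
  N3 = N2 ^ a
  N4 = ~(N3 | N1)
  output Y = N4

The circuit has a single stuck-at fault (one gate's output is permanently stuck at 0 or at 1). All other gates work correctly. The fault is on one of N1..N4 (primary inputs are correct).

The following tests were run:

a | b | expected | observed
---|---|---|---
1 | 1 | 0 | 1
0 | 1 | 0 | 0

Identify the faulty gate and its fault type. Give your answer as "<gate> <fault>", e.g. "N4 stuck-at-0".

N1 stuck-at-0

Fault-free values for test 1 (a=1, b=1): N1=1, N2=0, N3=1, N4=0, giving Y=0. Observed 1.
Test 1: faults giving observed 1 are {N1 stuck-at-0, N4 stuck-at-1}.
Test 2 (a=0, b=1): fault-free N1=1, N2=0, N3=0, N4=0 → 0; observed 0. Eliminates N4 stuck-at-1.
Only N1 stuck-at-0 is consistent with every test.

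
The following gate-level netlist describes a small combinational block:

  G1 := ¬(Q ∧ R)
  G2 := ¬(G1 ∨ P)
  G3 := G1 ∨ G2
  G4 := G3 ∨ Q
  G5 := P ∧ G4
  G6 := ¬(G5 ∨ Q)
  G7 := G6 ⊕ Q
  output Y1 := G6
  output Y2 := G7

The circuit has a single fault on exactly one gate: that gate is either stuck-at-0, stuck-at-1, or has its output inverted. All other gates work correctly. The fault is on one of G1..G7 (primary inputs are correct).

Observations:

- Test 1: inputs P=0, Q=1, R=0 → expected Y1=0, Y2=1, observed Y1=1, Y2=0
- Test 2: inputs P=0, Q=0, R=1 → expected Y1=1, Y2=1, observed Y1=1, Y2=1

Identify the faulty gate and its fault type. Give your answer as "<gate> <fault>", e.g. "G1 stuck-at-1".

Fault-free values for test 1 (P=0, Q=1, R=0): G1=1, G2=0, G3=1, G4=1, G5=0, G6=0, G7=1, giving Y1=0, Y2=1. Observed Y1=1, Y2=0.
Test 1: faults giving observed Y1=1, Y2=0 are {G6 stuck-at-1, G6 inverted output}.
Test 2 (P=0, Q=0, R=1): fault-free G1=1, G2=0, G3=1, G4=1, G5=0, G6=1, G7=1 → Y1=1, Y2=1; observed Y1=1, Y2=1. Eliminates G6 inverted output.
Only G6 stuck-at-1 is consistent with every test.

G6 stuck-at-1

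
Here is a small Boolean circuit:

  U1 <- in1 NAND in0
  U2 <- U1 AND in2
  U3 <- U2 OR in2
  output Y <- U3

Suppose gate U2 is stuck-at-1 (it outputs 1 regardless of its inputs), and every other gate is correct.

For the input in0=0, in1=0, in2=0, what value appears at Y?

Propagate with U2 forced: U1=1, U2=1 [stuck-at-1], U3=1.
So Y = 1. (Without the fault it would be 0.)

1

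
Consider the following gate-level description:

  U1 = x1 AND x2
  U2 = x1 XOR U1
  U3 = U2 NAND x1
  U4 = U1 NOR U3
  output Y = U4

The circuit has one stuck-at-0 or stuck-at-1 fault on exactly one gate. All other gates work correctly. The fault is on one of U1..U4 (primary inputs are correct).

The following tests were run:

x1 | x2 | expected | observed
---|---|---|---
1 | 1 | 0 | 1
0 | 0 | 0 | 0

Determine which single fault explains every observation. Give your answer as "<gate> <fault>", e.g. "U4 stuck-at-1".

Fault-free values for test 1 (x1=1, x2=1): U1=1, U2=0, U3=1, U4=0, giving Y=0. Observed 1.
Test 1: faults giving observed 1 are {U1 stuck-at-0, U4 stuck-at-1}.
Test 2 (x1=0, x2=0): fault-free U1=0, U2=0, U3=1, U4=0 → 0; observed 0. Eliminates U4 stuck-at-1.
Only U1 stuck-at-0 is consistent with every test.

U1 stuck-at-0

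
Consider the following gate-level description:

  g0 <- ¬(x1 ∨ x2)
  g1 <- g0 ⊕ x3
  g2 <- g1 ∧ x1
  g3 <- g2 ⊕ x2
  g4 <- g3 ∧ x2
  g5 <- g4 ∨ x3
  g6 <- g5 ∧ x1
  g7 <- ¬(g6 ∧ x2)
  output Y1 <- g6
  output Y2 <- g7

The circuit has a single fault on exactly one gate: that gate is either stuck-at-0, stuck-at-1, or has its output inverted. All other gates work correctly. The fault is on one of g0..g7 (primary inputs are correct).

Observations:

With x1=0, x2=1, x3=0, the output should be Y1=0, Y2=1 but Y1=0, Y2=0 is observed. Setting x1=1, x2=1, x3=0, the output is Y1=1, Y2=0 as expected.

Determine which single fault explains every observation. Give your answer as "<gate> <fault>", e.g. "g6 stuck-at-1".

g7 stuck-at-0

Fault-free values for test 1 (x1=0, x2=1, x3=0): g0=0, g1=0, g2=0, g3=1, g4=1, g5=1, g6=0, g7=1, giving Y1=0, Y2=1. Observed Y1=0, Y2=0.
Test 1: faults giving observed Y1=0, Y2=0 are {g7 stuck-at-0, g7 inverted output}.
Test 2 (x1=1, x2=1, x3=0): fault-free g0=0, g1=0, g2=0, g3=1, g4=1, g5=1, g6=1, g7=0 → Y1=1, Y2=0; observed Y1=1, Y2=0. Eliminates g7 inverted output.
Only g7 stuck-at-0 is consistent with every test.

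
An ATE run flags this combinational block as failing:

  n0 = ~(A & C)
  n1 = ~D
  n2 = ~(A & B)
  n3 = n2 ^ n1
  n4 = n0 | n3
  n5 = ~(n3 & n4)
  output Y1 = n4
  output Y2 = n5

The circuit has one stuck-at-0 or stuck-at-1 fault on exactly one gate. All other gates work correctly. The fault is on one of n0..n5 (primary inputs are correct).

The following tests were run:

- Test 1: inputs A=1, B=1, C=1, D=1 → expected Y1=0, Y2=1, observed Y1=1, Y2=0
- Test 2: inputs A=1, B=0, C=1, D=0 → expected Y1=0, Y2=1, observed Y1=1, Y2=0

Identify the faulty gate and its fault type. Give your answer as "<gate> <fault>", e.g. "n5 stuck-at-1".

n3 stuck-at-1

Fault-free values for test 1 (A=1, B=1, C=1, D=1): n0=0, n1=0, n2=0, n3=0, n4=0, n5=1, giving Y1=0, Y2=1. Observed Y1=1, Y2=0.
Test 1: faults giving observed Y1=1, Y2=0 are {n1 stuck-at-1, n2 stuck-at-1, n3 stuck-at-1}.
Test 2 (A=1, B=0, C=1, D=0): fault-free n0=0, n1=1, n2=1, n3=0, n4=0, n5=1 → Y1=0, Y2=1; observed Y1=1, Y2=0. Eliminates n1 stuck-at-1, n2 stuck-at-1.
Only n3 stuck-at-1 is consistent with every test.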